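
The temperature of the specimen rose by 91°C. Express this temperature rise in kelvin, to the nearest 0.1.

91.0 K

Celsius and kelvin degrees are the same size, so the interval is unchanged: 91.0.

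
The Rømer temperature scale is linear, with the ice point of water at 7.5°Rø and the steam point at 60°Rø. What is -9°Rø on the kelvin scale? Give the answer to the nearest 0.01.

241.72 K

Linear interpolation between the fixed points: C = (-9 - 7.5) × 100 / (60 - 7.5) = -31.4286°C.
Then -31.4286 + 273.15 = 241.72 K.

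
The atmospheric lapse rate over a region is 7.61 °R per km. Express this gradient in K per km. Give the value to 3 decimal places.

4.228 K/km

Since only a temperature interval is involved, the additive offset between the scales drops out.
A change of 1°R is a change of 5/9 K, so 7.61 × 5/9 = 4.228.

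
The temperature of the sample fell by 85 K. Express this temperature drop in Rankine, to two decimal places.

For a temperature interval the offset drops out; only the factor 1.8 applies.
85 × 1.8 = 153.00.

153.00°R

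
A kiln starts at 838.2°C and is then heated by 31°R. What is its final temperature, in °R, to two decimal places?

The 31°R change is an interval, so only the factor 5/9 applies: +31 × 5/9 = +17.2222°C.
Final Celsius temperature: 838.2000 + 17.2222 = 855.4222°C.
In Rankine: 855.4222 × 1.8 + 491.67 = 2031.43°R.

2031.43°R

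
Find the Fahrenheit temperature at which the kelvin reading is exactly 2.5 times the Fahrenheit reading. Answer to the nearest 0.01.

131.33°F

Let F be the Fahrenheit reading. The kelvin reading is K = 5/9·F + 255.372.
Require K = 2.5·F: 5/9·F + 255.372 = 2.5·F.
(-35/18)·F = -255.372  ⇒  F = 131.33.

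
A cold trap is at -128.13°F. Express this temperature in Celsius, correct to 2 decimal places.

In Celsius: (-128.13 - 32) × 5/9 = -88.9611°C.

-88.96°C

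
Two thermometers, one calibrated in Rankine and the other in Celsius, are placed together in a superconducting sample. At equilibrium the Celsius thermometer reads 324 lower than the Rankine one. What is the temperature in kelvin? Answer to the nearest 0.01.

Let x be the Rankine reading; then the Celsius reading is 5/9·x - 273.15.
(5/9·x - 273.15) - x = -324  ⇒  (-4/9)·x = -50.85  ⇒  x = 114.4125°R.
In Celsius: (114.4125 - 491.67) × 5/9 = -209.5875°C.
In kelvin: -209.5875 + 273.15 = 63.56 K.

63.56 K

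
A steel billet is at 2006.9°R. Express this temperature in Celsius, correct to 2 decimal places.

In Celsius: (2006.9 - 491.67) × 5/9 = 841.7944°C.

841.79°C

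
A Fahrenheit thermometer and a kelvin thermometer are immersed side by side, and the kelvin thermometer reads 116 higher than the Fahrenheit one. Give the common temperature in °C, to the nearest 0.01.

Let x be the Fahrenheit reading; then the kelvin reading is 5/9·x + 255.372.
(5/9·x + 255.372) - x = 116  ⇒  (-4/9)·x = -139.372  ⇒  x = 313.5875°F.
In Celsius: (313.5875 - 32) × 5/9 = 156.44°C.

156.44°C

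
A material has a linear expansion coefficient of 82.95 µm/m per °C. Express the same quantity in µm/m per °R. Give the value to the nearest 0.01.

46.08 µm/m per °R

The quantity depends on a temperature interval, so only the ratio of degree sizes applies; the offset between the scales is irrelevant.
A change of 1°R is a change of 5/9°C, so per °R the value is 82.95 × 5/9 = 46.08.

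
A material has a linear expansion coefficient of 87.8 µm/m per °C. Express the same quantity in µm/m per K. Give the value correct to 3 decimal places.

87.800 µm/m per K

Since only a temperature interval is involved, the additive offset between the scales drops out.
A change of 1 K is a change of 1°C, so per K the value is 87.8 × 1 = 87.800.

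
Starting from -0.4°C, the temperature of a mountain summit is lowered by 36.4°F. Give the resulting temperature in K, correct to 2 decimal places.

The 36.4°F change is an interval, so only the factor 5/9 applies: -36.4 × 5/9 = -20.2222°C.
Final Celsius temperature: -0.4000 - 20.2222 = -20.6222°C.
In kelvin: -20.6222 + 273.15 = 252.53 K.

252.53 K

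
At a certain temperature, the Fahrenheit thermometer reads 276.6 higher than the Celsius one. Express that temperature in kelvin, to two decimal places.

578.90 K

Let x be the Celsius reading; then the Fahrenheit reading is 1.8·x + 32.
(1.8·x + 32) - x = 276.6  ⇒  (0.8)·x = 244.6  ⇒  x = 305.7500°C.
In kelvin: 305.7500 + 273.15 = 578.90 K.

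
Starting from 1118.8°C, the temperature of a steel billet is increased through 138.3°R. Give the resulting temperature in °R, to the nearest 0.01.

The 138.3°R change is an interval, so only the factor 5/9 applies: +138.3 × 5/9 = +76.8333°C.
Final Celsius temperature: 1118.8000 + 76.8333 = 1195.6333°C.
In Rankine: 1195.6333 × 1.8 + 491.67 = 2643.81°R.

2643.81°R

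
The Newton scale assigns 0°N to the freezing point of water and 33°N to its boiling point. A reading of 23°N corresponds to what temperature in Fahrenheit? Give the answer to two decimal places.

157.45°F

Linear interpolation between the fixed points: C = (23 - 0) × 100 / (33 - 0) = 69.6970°C.
Then 69.6970 × 1.8 + 32 = 157.45°F.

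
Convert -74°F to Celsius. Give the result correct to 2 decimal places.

-58.89°C

In Celsius: (-74 - 32) × 5/9 = -58.8889°C.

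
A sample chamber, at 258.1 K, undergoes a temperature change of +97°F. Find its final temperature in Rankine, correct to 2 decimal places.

561.58°R

Initial temperature in Celsius: 258.1 - 273.15 = -15.0500°C.
The 97°F change is an interval, so only the factor 5/9 applies: +97 × 5/9 = +53.8889°C.
Final Celsius temperature: -15.0500 + 53.8889 = 38.8389°C.
In Rankine: 38.8389 × 1.8 + 491.67 = 561.58°R.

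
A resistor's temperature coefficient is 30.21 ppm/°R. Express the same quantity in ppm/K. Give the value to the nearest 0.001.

54.378 ppm/K

Since only a temperature interval is involved, the additive offset between the scales drops out.
A change of 1 K is a change of 1.8°R, so per K the value is 30.21 × 1.8 = 54.378.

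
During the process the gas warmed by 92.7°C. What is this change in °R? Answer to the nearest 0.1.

For a temperature interval the offset drops out; only the factor 1.8 applies.
92.7 × 1.8 = 166.9.

166.9°R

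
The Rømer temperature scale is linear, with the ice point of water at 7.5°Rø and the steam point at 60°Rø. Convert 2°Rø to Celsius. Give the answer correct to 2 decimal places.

Linear interpolation between the fixed points: C = (2 - 7.5) × 100 / (60 - 7.5) = -10.4762°C.

-10.48°C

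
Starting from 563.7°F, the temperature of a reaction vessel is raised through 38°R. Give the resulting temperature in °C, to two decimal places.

Initial temperature in Celsius: (563.7 - 32) × 5/9 = 295.3889°C.
The 38°R change is an interval, so only the factor 5/9 applies: +38 × 5/9 = +21.1111°C.
Final Celsius temperature: 295.3889 + 21.1111 = 316.5000°C.

316.50°C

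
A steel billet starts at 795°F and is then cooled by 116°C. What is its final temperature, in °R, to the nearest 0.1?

1045.9°R

Initial temperature in Celsius: (795 - 32) × 5/9 = 423.8889°C.
Final Celsius temperature: 423.8889 - 116.0000 = 307.8889°C.
In Rankine: 307.8889 × 1.8 + 491.67 = 1045.9°R.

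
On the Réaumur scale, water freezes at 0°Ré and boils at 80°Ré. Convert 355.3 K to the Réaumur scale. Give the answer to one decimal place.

First in Celsius: 355.3 - 273.15 = 82.1500°C.
Linearly onto the Réaumur scale: 0 + (82.1500 / 100) × (80 - 0) = 65.7°Ré.

65.7°Ré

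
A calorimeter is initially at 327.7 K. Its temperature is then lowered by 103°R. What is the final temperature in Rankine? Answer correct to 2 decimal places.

Initial temperature in Celsius: 327.7 - 273.15 = 54.5500°C.
The 103°R change is an interval, so only the factor 5/9 applies: -103 × 5/9 = -57.2222°C.
Final Celsius temperature: 54.5500 - 57.2222 = -2.6722°C.
In Rankine: -2.6722 × 1.8 + 491.67 = 486.86°R.

486.86°R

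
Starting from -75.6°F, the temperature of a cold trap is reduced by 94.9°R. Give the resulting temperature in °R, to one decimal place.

Initial temperature in Celsius: (-75.6 - 32) × 5/9 = -59.7778°C.
The 94.9°R change is an interval, so only the factor 5/9 applies: -94.9 × 5/9 = -52.7222°C.
Final Celsius temperature: -59.7778 - 52.7222 = -112.5000°C.
In Rankine: -112.5000 × 1.8 + 491.67 = 289.2°R.

289.2°R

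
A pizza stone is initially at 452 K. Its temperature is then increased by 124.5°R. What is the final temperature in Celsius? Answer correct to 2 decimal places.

Initial temperature in Celsius: 452 - 273.15 = 178.8500°C.
The 124.5°R change is an interval, so only the factor 5/9 applies: +124.5 × 5/9 = +69.1667°C.
Final Celsius temperature: 178.8500 + 69.1667 = 248.0167°C.

248.02°C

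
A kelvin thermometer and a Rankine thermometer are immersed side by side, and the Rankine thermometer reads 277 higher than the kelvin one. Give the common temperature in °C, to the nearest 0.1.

Let x be the kelvin reading; then the Rankine reading is 1.8·x.
(1.8·x) - x = 277  ⇒  (0.8)·x = 277  ⇒  x = 346.2500 K.
In Celsius: 346.25 - 273.15 = 73.1°C.

73.1°C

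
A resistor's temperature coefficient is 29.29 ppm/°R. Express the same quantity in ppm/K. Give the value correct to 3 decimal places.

The quantity depends on a temperature interval, so only the ratio of degree sizes applies; the offset between the scales is irrelevant.
A change of 1 K is a change of 1.8°R, so per K the value is 29.29 × 1.8 = 52.722.

52.722 ppm/K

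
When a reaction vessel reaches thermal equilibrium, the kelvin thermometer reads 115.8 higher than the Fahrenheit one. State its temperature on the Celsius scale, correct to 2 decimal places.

Let x be the Fahrenheit reading; then the kelvin reading is 5/9·x + 255.372.
(5/9·x + 255.372) - x = 115.8  ⇒  (-4/9)·x = -139.572  ⇒  x = 314.0375°F.
In Celsius: (314.0375 - 32) × 5/9 = 156.69°C.

156.69°C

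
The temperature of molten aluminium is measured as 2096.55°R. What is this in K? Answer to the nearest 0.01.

1164.75 K

In Celsius: (2096.55 - 491.67) × 5/9 = 891.6000°C.
In kelvin: 891.6000 + 273.15 = 1164.75 K.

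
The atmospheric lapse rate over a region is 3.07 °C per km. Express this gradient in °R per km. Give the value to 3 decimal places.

Since only a temperature interval is involved, the additive offset between the scales drops out.
A change of 1°C is a change of 1.8°R, so 3.07 × 1.8 = 5.526.

5.526 °R/km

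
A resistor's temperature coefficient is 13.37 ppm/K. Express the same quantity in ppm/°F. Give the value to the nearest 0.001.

The quantity depends on a temperature interval, so only the ratio of degree sizes applies; the offset between the scales is irrelevant.
A change of 1°F is a change of 5/9 K, so per °F the value is 13.37 × 5/9 = 7.428.

7.428 ppm/°F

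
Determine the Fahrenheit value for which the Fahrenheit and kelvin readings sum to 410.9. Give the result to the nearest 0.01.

Let F be the Fahrenheit reading. The kelvin reading is K = 5/9·F + 255.372.
Require F + K = 410.9: (14/9)·F + 255.372 = 410.9.
F = (410.9 - 255.372) / (14/9) = 99.98.

99.98°F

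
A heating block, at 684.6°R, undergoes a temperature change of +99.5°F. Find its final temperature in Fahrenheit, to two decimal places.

324.43°F

Initial temperature in Celsius: (684.6 - 491.67) × 5/9 = 107.1833°C.
The 99.5°F change is an interval, so only the factor 5/9 applies: +99.5 × 5/9 = +55.2778°C.
Final Celsius temperature: 107.1833 + 55.2778 = 162.4611°C.
In Fahrenheit: 162.4611 × 1.8 + 32 = 324.43°F.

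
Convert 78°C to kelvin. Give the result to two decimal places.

In kelvin: 78.0000 + 273.15 = 351.15 K.

351.15 K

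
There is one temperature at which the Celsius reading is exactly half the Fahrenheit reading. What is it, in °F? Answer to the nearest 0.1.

Let F be the Fahrenheit reading. The Celsius reading is C = 5/9·F - 17.7778.
Require C = 0.5·F: 5/9·F - 17.7778 = 0.5·F.
(1/18)·F = 17.7778  ⇒  F = 320.0.

320.0°F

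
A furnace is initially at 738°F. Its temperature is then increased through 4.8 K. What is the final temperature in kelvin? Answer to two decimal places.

Initial temperature in Celsius: (738 - 32) × 5/9 = 392.2222°C.
The 4.8 K change is an interval; Kelvin and Celsius degrees are the same size, so ΔC = +4.8°C.
Final Celsius temperature: 392.2222 + 4.8000 = 397.0222°C.
In kelvin: 397.0222 + 273.15 = 670.17 K.

670.17 K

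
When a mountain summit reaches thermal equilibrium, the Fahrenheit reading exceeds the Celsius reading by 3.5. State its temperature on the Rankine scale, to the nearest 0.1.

Let x be the Fahrenheit reading; then the Celsius reading is 5/9·x - 17.7778.
(5/9·x - 17.7778) - x = -3.5  ⇒  (-4/9)·x = 14.2778  ⇒  x = -32.1250°F.
In Celsius: (-32.125 - 32) × 5/9 = -35.6250°C.
In Rankine: -35.6250 × 1.8 + 491.67 = 427.5°R.

427.5°R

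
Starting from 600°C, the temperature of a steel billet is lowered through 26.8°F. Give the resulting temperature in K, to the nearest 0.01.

The 26.8°F change is an interval, so only the factor 5/9 applies: -26.8 × 5/9 = -14.8889°C.
Final Celsius temperature: 600.0000 - 14.8889 = 585.1111°C.
In kelvin: 585.1111 + 273.15 = 858.26 K.

858.26 K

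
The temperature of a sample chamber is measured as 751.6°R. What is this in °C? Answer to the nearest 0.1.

In Celsius: (751.6 - 491.67) × 5/9 = 144.4056°C.

144.4°C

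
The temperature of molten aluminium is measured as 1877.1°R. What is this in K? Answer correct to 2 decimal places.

In Celsius: (1877.1 - 491.67) × 5/9 = 769.6833°C.
In kelvin: 769.6833 + 273.15 = 1042.83 K.

1042.83 K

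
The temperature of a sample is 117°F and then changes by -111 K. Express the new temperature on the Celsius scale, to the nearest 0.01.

Initial temperature in Celsius: (117 - 32) × 5/9 = 47.2222°C.
The 111 K change is an interval; Kelvin and Celsius degrees are the same size, so ΔC = -111°C.
Final Celsius temperature: 47.2222 - 111.0000 = -63.7778°C.

-63.78°C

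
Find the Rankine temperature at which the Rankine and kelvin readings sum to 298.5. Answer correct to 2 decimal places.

Let R be the Rankine reading. The kelvin reading is K = 5/9·R.
Require R + K = 298.5: (14/9)·R = 298.5.
R = (298.5) / (14/9) = 191.89.

191.89°R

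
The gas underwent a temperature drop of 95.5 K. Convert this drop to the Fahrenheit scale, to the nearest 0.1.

171.9°F

Only the scale ratio 1.8 matters for a change in temperature.
95.5 × 1.8 = 171.9.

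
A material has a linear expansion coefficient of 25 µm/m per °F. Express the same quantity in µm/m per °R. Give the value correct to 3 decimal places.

Since only a temperature interval is involved, the additive offset between the scales drops out.
A change of 1°R is a change of 1°F, so per °R the value is 25 × 1 = 25.000.

25.000 µm/m per °R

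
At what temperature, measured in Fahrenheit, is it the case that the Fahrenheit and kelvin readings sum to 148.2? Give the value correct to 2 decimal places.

-68.90°F

Let F be the Fahrenheit reading. The kelvin reading is K = 5/9·F + 255.372.
Require F + K = 148.2: (14/9)·F + 255.372 = 148.2.
F = (148.2 - 255.372) / (14/9) = -68.90.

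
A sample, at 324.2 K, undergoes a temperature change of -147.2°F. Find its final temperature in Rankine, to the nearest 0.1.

Initial temperature in Celsius: 324.2 - 273.15 = 51.0500°C.
The 147.2°F change is an interval, so only the factor 5/9 applies: -147.2 × 5/9 = -81.7778°C.
Final Celsius temperature: 51.0500 - 81.7778 = -30.7278°C.
In Rankine: -30.7278 × 1.8 + 491.67 = 436.4°R.

436.4°R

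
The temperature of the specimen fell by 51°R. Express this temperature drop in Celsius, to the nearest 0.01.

28.33°C

Only the scale ratio 5/9 matters for a change in temperature.
51 × 5/9 = 28.33.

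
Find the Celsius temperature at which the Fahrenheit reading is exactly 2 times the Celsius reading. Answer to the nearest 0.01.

160.00°C

Let C be the Celsius reading. The Fahrenheit reading is F = 1.8·C + 32.
Require F = 2·C: 1.8·C + 32 = 2·C.
(-0.2)·C = -32  ⇒  C = 160.00.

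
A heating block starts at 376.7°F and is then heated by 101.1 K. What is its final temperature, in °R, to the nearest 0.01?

Initial temperature in Celsius: (376.7 - 32) × 5/9 = 191.5000°C.
The 101.1 K change is an interval; Kelvin and Celsius degrees are the same size, so ΔC = +101.1°C.
Final Celsius temperature: 191.5000 + 101.1000 = 292.6000°C.
In Rankine: 292.6000 × 1.8 + 491.67 = 1018.35°R.

1018.35°R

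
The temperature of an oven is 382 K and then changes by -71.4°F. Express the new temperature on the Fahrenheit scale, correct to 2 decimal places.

Initial temperature in Celsius: 382 - 273.15 = 108.8500°C.
The 71.4°F change is an interval, so only the factor 5/9 applies: -71.4 × 5/9 = -39.6667°C.
Final Celsius temperature: 108.8500 - 39.6667 = 69.1833°C.
In Fahrenheit: 69.1833 × 1.8 + 32 = 156.53°F.

156.53°F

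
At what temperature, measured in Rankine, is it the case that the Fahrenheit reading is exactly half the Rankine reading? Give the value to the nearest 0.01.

Let R be the Rankine reading. The Fahrenheit reading is F = 1·R - 459.67.
Require F = 0.5·R: 1·R - 459.67 = 0.5·R.
(0.5)·R = 459.67  ⇒  R = 919.34.

919.34°R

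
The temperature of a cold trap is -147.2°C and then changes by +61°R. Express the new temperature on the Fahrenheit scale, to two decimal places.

-171.96°F

The 61°R change is an interval, so only the factor 5/9 applies: +61 × 5/9 = +33.8889°C.
Final Celsius temperature: -147.2000 + 33.8889 = -113.3111°C.
In Fahrenheit: -113.3111 × 1.8 + 32 = -171.96°F.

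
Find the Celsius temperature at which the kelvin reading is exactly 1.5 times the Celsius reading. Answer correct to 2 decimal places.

546.30°C

Let C be the Celsius reading. The kelvin reading is K = 1·C + 273.15.
Require K = 1.5·C: 1·C + 273.15 = 1.5·C.
(-0.5)·C = -273.15  ⇒  C = 546.30.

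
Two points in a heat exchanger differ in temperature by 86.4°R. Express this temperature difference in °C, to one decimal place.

48.0°C

An interval of 1°R corresponds to 5/9°C.
86.4 × 5/9 = 48.0.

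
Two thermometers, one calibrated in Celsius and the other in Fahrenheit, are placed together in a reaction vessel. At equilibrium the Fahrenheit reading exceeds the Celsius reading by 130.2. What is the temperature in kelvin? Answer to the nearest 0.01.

395.90 K

Let x be the Celsius reading; then the Fahrenheit reading is 1.8·x + 32.
(1.8·x + 32) - x = 130.2  ⇒  (0.8)·x = 98.2  ⇒  x = 122.7500°C.
In kelvin: 122.7500 + 273.15 = 395.90 K.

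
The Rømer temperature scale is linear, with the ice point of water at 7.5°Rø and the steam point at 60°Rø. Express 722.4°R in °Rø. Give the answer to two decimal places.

74.80°Rø

First in Celsius: (722.4 - 491.67) × 5/9 = 128.1833°C.
Linearly onto the Rømer scale: 7.5 + (128.1833 / 100) × (60 - 7.5) = 74.80°Rø.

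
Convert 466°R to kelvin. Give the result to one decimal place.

In Celsius: (466 - 491.67) × 5/9 = -14.2611°C.
In kelvin: -14.2611 + 273.15 = 258.9 K.

258.9 K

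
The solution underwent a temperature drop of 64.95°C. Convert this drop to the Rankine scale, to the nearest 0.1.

116.9°R

For a temperature interval the offset drops out; only the factor 1.8 applies.
64.95 × 1.8 = 116.9.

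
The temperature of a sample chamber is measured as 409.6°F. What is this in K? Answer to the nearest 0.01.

In Celsius: (409.6 - 32) × 5/9 = 209.7778°C.
In kelvin: 209.7778 + 273.15 = 482.93 K.

482.93 K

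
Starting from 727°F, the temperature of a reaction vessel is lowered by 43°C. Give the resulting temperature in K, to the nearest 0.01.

Initial temperature in Celsius: (727 - 32) × 5/9 = 386.1111°C.
Final Celsius temperature: 386.1111 - 43.0000 = 343.1111°C.
In kelvin: 343.1111 + 273.15 = 616.26 K.

616.26 K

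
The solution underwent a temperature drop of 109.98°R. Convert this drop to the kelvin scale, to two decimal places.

61.10 K

An interval of 1°R corresponds to 5/9 K.
109.98 × 5/9 = 61.10.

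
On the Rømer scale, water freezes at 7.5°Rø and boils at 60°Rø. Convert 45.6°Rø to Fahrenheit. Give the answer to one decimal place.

162.6°F

Linear interpolation between the fixed points: C = (45.6 - 7.5) × 100 / (60 - 7.5) = 72.5714°C.
Then 72.5714 × 1.8 + 32 = 162.6°F.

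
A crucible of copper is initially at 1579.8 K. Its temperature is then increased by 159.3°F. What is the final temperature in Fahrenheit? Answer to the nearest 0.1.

Initial temperature in Celsius: 1579.8 - 273.15 = 1306.6500°C.
The 159.3°F change is an interval, so only the factor 5/9 applies: +159.3 × 5/9 = +88.5000°C.
Final Celsius temperature: 1306.6500 + 88.5000 = 1395.1500°C.
In Fahrenheit: 1395.1500 × 1.8 + 32 = 2543.3°F.

2543.3°F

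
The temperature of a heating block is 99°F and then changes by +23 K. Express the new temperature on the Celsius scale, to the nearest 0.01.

60.22°C

Initial temperature in Celsius: (99 - 32) × 5/9 = 37.2222°C.
The 23 K change is an interval; Kelvin and Celsius degrees are the same size, so ΔC = +23°C.
Final Celsius temperature: 37.2222 + 23.0000 = 60.2222°C.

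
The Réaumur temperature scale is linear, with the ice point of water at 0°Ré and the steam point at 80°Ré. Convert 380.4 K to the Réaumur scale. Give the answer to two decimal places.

First in Celsius: 380.4 - 273.15 = 107.2500°C.
Linearly onto the Réaumur scale: 0 + (107.2500 / 100) × (80 - 0) = 85.80°Ré.

85.80°Ré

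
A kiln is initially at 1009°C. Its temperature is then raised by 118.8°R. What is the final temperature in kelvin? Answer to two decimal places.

The 118.8°R change is an interval, so only the factor 5/9 applies: +118.8 × 5/9 = +66.0000°C.
Final Celsius temperature: 1009.0000 + 66.0000 = 1075.0000°C.
In kelvin: 1075.0000 + 273.15 = 1348.15 K.

1348.15 K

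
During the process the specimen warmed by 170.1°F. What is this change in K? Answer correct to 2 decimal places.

94.50 K

For a temperature interval the offset drops out; only the factor 5/9 applies.
170.1 × 5/9 = 94.50.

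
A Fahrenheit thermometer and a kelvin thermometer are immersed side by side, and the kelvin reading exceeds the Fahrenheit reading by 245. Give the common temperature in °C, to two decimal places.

Let x be the Fahrenheit reading; then the kelvin reading is 5/9·x + 255.372.
(5/9·x + 255.372) - x = 245  ⇒  (-4/9)·x = -10.3722  ⇒  x = 23.3375°F.
In Celsius: (23.3375 - 32) × 5/9 = -4.81°C.

-4.81°C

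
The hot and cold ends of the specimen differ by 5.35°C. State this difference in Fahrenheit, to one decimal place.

9.6°F

Only the scale ratio 1.8 matters for a change in temperature.
5.35 × 1.8 = 9.6.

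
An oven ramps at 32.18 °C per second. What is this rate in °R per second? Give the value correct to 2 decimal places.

57.92 °R/second

Since only a temperature interval is involved, the additive offset between the scales drops out.
A change of 1°C is a change of 1.8°R, so 32.18 × 1.8 = 57.92.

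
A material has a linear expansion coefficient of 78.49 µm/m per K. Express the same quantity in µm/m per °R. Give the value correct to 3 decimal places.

43.606 µm/m per °R

The quantity depends on a temperature interval, so only the ratio of degree sizes applies; the offset between the scales is irrelevant.
A change of 1°R is a change of 5/9 K, so per °R the value is 78.49 × 5/9 = 43.606.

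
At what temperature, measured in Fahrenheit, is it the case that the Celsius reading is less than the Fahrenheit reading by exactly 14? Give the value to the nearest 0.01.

-8.50°F

Let F be the Fahrenheit reading. The Celsius reading is C = 5/9·F - 17.7778.
Require C - F = -14: (-4/9)·F - 17.7778 = -14.
F = (-14 + 17.7778) / (-4/9) = -8.50.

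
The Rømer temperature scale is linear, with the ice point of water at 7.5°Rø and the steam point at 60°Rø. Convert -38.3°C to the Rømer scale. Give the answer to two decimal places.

-12.61°Rø

Linearly onto the Rømer scale: 7.5 + (-38.3000 / 100) × (60 - 7.5) = -12.61°Rø.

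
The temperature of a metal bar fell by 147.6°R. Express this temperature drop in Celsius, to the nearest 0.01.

Only the scale ratio 5/9 matters for a change in temperature.
147.6 × 5/9 = 82.00.

82.00°C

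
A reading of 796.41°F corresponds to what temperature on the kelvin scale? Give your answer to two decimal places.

697.82 K

In Celsius: (796.41 - 32) × 5/9 = 424.6722°C.
In kelvin: 424.6722 + 273.15 = 697.82 K.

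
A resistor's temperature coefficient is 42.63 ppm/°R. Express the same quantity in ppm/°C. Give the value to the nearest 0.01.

76.73 ppm/°C

Since only a temperature interval is involved, the additive offset between the scales drops out.
A change of 1°C is a change of 1.8°R, so per °C the value is 42.63 × 1.8 = 76.73.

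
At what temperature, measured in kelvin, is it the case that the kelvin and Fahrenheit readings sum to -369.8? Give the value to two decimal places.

32.10 K

Let K be the kelvin reading. The Fahrenheit reading is F = 1.8·K - 459.67.
Require K + F = -369.8: (2.8)·K - 459.67 = -369.8.
K = (-369.8 + 459.67) / (2.8) = 32.10.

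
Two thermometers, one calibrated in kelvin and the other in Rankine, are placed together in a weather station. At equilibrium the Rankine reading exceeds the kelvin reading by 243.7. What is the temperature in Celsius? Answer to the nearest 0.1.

31.5°C

Let x be the kelvin reading; then the Rankine reading is 1.8·x.
(1.8·x) - x = 243.7  ⇒  (0.8)·x = 243.7  ⇒  x = 304.6250 K.
In Celsius: 304.625 - 273.15 = 31.5°C.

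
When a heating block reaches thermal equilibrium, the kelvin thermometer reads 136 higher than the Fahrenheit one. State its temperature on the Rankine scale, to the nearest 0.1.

Let x be the Fahrenheit reading; then the kelvin reading is 5/9·x + 255.372.
(5/9·x + 255.372) - x = 136  ⇒  (-4/9)·x = -119.372  ⇒  x = 268.5875°F.
In Celsius: (268.5875 - 32) × 5/9 = 131.4375°C.
In Rankine: 131.4375 × 1.8 + 491.67 = 728.3°R.

728.3°R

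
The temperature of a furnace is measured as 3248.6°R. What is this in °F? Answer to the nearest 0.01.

2788.93°F

In Celsius: (3248.6 - 491.67) × 5/9 = 1531.6278°C.
In Fahrenheit: 1531.6278 × 1.8 + 32 = 2788.93°F.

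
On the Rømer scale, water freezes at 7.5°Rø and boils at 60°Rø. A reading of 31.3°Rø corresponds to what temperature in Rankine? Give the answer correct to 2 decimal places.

Linear interpolation between the fixed points: C = (31.3 - 7.5) × 100 / (60 - 7.5) = 45.3333°C.
Then 45.3333 × 1.8 + 491.67 = 573.27°R.

573.27°R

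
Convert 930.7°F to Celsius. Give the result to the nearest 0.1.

499.3°C

In Celsius: (930.7 - 32) × 5/9 = 499.2778°C.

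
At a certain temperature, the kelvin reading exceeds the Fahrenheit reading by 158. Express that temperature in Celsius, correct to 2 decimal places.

103.94°C

Let x be the Fahrenheit reading; then the kelvin reading is 5/9·x + 255.372.
(5/9·x + 255.372) - x = 158  ⇒  (-4/9)·x = -97.3722  ⇒  x = 219.0875°F.
In Celsius: (219.0875 - 32) × 5/9 = 103.94°C.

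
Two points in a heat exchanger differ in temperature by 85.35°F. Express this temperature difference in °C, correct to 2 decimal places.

47.42°C

Only the scale ratio 5/9 matters for a change in temperature.
85.35 × 5/9 = 47.42.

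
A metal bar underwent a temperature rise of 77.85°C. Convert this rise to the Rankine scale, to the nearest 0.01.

For a temperature interval the offset drops out; only the factor 1.8 applies.
77.85 × 1.8 = 140.13.

140.13°R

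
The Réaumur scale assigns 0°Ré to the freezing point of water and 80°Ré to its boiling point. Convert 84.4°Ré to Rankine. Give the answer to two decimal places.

Linear interpolation between the fixed points: C = (84.4 - 0) × 100 / (80 - 0) = 105.5000°C.
Then 105.5000 × 1.8 + 491.67 = 681.57°R.

681.57°R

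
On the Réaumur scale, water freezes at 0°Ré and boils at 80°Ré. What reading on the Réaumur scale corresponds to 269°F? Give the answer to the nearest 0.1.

105.3°Ré

First in Celsius: (269 - 32) × 5/9 = 131.6667°C.
Linearly onto the Réaumur scale: 0 + (131.6667 / 100) × (80 - 0) = 105.3°Ré.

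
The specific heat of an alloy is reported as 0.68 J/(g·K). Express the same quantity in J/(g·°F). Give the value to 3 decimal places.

The quantity depends on a temperature interval, so only the ratio of degree sizes applies; the offset between the scales is irrelevant.
A change of 1°F is a change of 5/9 K, so per °F the value is 0.68 × 5/9 = 0.378.

0.378 J/(g·°F)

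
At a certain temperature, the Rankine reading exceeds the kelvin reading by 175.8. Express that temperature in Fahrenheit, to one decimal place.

Let x be the kelvin reading; then the Rankine reading is 1.8·x.
(1.8·x) - x = 175.8  ⇒  (0.8)·x = 175.8  ⇒  x = 219.7500 K.
In Celsius: 219.75 - 273.15 = -53.4000°C.
In Fahrenheit: -53.4000 × 1.8 + 32 = -64.1°F.

-64.1°F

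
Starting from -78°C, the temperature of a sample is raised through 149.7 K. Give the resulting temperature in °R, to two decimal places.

620.73°R

The 149.7 K change is an interval; Kelvin and Celsius degrees are the same size, so ΔC = +149.7°C.
Final Celsius temperature: -78.0000 + 149.7000 = 71.7000°C.
In Rankine: 71.7000 × 1.8 + 491.67 = 620.73°R.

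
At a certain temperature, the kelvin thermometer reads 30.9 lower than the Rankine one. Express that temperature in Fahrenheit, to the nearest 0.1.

-390.1°F

Let x be the Rankine reading; then the kelvin reading is 5/9·x.
(5/9·x) - x = -30.9  ⇒  (-4/9)·x = -30.9  ⇒  x = 69.5250°R.
In Celsius: (69.525 - 491.67) × 5/9 = -234.5250°C.
In Fahrenheit: -234.5250 × 1.8 + 32 = -390.1°F.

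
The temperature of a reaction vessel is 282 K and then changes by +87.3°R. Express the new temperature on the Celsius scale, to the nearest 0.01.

57.35°C

Initial temperature in Celsius: 282 - 273.15 = 8.8500°C.
The 87.3°R change is an interval, so only the factor 5/9 applies: +87.3 × 5/9 = +48.5000°C.
Final Celsius temperature: 8.8500 + 48.5000 = 57.3500°C.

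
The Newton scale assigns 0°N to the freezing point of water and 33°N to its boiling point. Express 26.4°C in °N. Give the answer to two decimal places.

8.71°N

Linearly onto the Newton scale: 0 + (26.4000 / 100) × (33 - 0) = 8.71°N.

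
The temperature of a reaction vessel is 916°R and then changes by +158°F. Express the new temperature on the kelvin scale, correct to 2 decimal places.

Initial temperature in Celsius: (916 - 491.67) × 5/9 = 235.7389°C.
The 158°F change is an interval, so only the factor 5/9 applies: +158 × 5/9 = +87.7778°C.
Final Celsius temperature: 235.7389 + 87.7778 = 323.5167°C.
In kelvin: 323.5167 + 273.15 = 596.67 K.

596.67 K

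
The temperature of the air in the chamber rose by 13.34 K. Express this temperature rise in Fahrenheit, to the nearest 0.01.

24.01°F

Only the scale ratio 1.8 matters for a change in temperature.
13.34 × 1.8 = 24.01.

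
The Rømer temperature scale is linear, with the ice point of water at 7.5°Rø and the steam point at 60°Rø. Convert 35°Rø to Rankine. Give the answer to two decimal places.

585.96°R

Linear interpolation between the fixed points: C = (35 - 7.5) × 100 / (60 - 7.5) = 52.3810°C.
Then 52.3810 × 1.8 + 491.67 = 585.96°R.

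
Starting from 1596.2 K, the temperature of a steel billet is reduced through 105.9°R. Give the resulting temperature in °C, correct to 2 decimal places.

Initial temperature in Celsius: 1596.2 - 273.15 = 1323.0500°C.
The 105.9°R change is an interval, so only the factor 5/9 applies: -105.9 × 5/9 = -58.8333°C.
Final Celsius temperature: 1323.0500 - 58.8333 = 1264.2167°C.

1264.22°C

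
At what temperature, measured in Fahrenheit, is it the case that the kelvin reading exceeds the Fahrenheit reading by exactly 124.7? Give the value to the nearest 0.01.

294.01°F

Let F be the Fahrenheit reading. The kelvin reading is K = 5/9·F + 255.372.
Require K - F = 124.7: (-4/9)·F + 255.372 = 124.7.
F = (124.7 - 255.372) / (-4/9) = 294.01.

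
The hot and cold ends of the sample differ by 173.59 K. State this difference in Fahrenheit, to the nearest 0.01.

312.46°F

Only the scale ratio 1.8 matters for a change in temperature.
173.59 × 1.8 = 312.46.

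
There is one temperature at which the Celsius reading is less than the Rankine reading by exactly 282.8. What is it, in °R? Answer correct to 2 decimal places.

Let R be the Rankine reading. The Celsius reading is C = 5/9·R - 273.15.
Require C - R = -282.8: (-4/9)·R - 273.15 = -282.8.
R = (-282.8 + 273.15) / (-4/9) = 21.71.

21.71°R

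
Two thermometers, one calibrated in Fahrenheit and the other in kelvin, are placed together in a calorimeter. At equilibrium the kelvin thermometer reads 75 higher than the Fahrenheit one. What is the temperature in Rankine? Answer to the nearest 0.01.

Let x be the Fahrenheit reading; then the kelvin reading is 5/9·x + 255.372.
(5/9·x + 255.372) - x = 75  ⇒  (-4/9)·x = -180.372  ⇒  x = 405.8375°F.
In Celsius: (405.8375 - 32) × 5/9 = 207.6875°C.
In Rankine: 207.6875 × 1.8 + 491.67 = 865.51°R.

865.51°R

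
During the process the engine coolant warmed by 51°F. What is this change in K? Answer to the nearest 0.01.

Only the scale ratio 5/9 matters for a change in temperature.
51 × 5/9 = 28.33.

28.33 K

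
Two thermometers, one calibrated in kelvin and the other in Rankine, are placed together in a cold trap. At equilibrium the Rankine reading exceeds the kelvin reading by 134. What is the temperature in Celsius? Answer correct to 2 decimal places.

Let x be the kelvin reading; then the Rankine reading is 1.8·x.
(1.8·x) - x = 134  ⇒  (0.8)·x = 134  ⇒  x = 167.5000 K.
In Celsius: 167.5 - 273.15 = -105.65°C.

-105.65°C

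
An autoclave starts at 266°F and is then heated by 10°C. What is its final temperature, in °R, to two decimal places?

743.67°R

Initial temperature in Celsius: (266 - 32) × 5/9 = 130.0000°C.
Final Celsius temperature: 130.0000 + 10.0000 = 140.0000°C.
In Rankine: 140.0000 × 1.8 + 491.67 = 743.67°R.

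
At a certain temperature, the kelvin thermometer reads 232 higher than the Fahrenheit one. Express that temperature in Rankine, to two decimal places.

512.26°R

Let x be the Fahrenheit reading; then the kelvin reading is 5/9·x + 255.372.
(5/9·x + 255.372) - x = 232  ⇒  (-4/9)·x = -23.3722  ⇒  x = 52.5875°F.
In Celsius: (52.5875 - 32) × 5/9 = 11.4375°C.
In Rankine: 11.4375 × 1.8 + 491.67 = 512.26°R.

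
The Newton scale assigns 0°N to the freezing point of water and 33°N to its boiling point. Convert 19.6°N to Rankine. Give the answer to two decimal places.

Linear interpolation between the fixed points: C = (19.6 - 0) × 100 / (33 - 0) = 59.3939°C.
Then 59.3939 × 1.8 + 491.67 = 598.58°R.

598.58°R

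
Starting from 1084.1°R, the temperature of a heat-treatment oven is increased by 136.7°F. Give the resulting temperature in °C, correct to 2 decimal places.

405.07°C

Initial temperature in Celsius: (1084.1 - 491.67) × 5/9 = 329.1278°C.
The 136.7°F change is an interval, so only the factor 5/9 applies: +136.7 × 5/9 = +75.9444°C.
Final Celsius temperature: 329.1278 + 75.9444 = 405.0722°C.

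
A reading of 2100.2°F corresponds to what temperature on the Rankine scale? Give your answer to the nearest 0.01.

In Celsius: (2100.2 - 32) × 5/9 = 1149.0000°C.
In Rankine: 1149.0000 × 1.8 + 491.67 = 2559.87°R.

2559.87°R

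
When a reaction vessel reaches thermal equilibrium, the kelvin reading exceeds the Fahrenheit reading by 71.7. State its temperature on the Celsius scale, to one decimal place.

Let x be the Fahrenheit reading; then the kelvin reading is 5/9·x + 255.372.
(5/9·x + 255.372) - x = 71.7  ⇒  (-4/9)·x = -183.672  ⇒  x = 413.2625°F.
In Celsius: (413.2625 - 32) × 5/9 = 211.8°C.

211.8°C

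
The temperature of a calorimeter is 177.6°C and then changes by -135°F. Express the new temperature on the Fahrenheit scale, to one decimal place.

The 135°F change is an interval, so only the factor 5/9 applies: -135 × 5/9 = -75.0000°C.
Final Celsius temperature: 177.6000 - 75.0000 = 102.6000°C.
In Fahrenheit: 102.6000 × 1.8 + 32 = 216.7°F.

216.7°F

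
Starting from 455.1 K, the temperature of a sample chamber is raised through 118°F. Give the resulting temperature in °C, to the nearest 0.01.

247.51°C

Initial temperature in Celsius: 455.1 - 273.15 = 181.9500°C.
The 118°F change is an interval, so only the factor 5/9 applies: +118 × 5/9 = +65.5556°C.
Final Celsius temperature: 181.9500 + 65.5556 = 247.5056°C.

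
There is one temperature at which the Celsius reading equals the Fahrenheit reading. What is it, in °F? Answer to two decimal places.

-40.00°F

Let F be the Fahrenheit reading. The Celsius reading is C = 5/9·F - 17.7778.
Set C = F: 5/9·F - 17.7778 = F.
(-4/9)·F = 17.7778  ⇒  F = -40.00.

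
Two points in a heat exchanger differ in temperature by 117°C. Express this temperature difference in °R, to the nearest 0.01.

For a temperature interval the offset drops out; only the factor 1.8 applies.
117 × 1.8 = 210.60.

210.60°R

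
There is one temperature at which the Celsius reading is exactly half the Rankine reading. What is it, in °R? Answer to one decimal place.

Let R be the Rankine reading. The Celsius reading is C = 5/9·R - 273.15.
Require C = 0.5·R: 5/9·R - 273.15 = 0.5·R.
(1/18)·R = 273.15  ⇒  R = 4916.7.

4916.7°R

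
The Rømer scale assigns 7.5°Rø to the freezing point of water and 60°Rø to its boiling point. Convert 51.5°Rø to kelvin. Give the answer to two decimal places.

Linear interpolation between the fixed points: C = (51.5 - 7.5) × 100 / (60 - 7.5) = 83.8095°C.
Then 83.8095 + 273.15 = 356.96 K.

356.96 K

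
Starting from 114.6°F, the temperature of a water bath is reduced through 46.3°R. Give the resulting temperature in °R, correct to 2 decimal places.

527.97°R

Initial temperature in Celsius: (114.6 - 32) × 5/9 = 45.8889°C.
The 46.3°R change is an interval, so only the factor 5/9 applies: -46.3 × 5/9 = -25.7222°C.
Final Celsius temperature: 45.8889 - 25.7222 = 20.1667°C.
In Rankine: 20.1667 × 1.8 + 491.67 = 527.97°R.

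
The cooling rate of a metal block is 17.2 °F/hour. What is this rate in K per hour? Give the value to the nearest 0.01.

9.56 K/hour

The quantity depends on a temperature interval, so only the ratio of degree sizes applies; the offset between the scales is irrelevant.
A change of 1°F is a change of 5/9 K, so 17.2 × 5/9 = 9.56.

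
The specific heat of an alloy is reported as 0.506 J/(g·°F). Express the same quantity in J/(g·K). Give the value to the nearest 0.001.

0.911 J/(g·K)

The quantity depends on a temperature interval, so only the ratio of degree sizes applies; the offset between the scales is irrelevant.
A change of 1 K is a change of 1.8°F, so per K the value is 0.506 × 1.8 = 0.911.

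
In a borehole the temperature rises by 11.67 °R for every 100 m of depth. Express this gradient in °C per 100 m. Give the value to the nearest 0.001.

Since only a temperature interval is involved, the additive offset between the scales drops out.
A change of 1°R is a change of 5/9°C, so 11.67 × 5/9 = 6.483.

6.483 °C/100 m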